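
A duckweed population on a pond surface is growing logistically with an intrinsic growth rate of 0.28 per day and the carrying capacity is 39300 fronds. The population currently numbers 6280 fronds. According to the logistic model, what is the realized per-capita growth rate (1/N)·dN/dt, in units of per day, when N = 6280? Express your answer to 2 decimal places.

(1/N)·dN/dt = r(1 − N/K) = 0.28 × (1 − 6280/39300).
= 0.28 × 0.8402 = 0.23526.

0.24 per day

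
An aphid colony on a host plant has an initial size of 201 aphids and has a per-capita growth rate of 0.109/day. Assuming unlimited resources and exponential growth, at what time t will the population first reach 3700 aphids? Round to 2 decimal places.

Set N₀·e^(rt) = 3700: e^(0.109·t) = 3700/201 = 18.408.
0.109·t = ln(18.408) = 2.9128, so t = 2.9128/0.109 = 26.723.

26.72 days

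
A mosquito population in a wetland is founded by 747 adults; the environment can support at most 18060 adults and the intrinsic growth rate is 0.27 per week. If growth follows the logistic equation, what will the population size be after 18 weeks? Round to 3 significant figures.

15300 adults

A = (K − N₀)/N₀ = (18060 − 747)/747 = 23.177.
N(t) = K/(1 + A·e^(−rt)) = 18060/(1 + 23.177×e^(−0.27×18)).
e^(−4.86) = 0.0077505; denominator = 1 + 23.177×0.0077505 = 1.1796.
N = 18060/1.1796 = 15309.9.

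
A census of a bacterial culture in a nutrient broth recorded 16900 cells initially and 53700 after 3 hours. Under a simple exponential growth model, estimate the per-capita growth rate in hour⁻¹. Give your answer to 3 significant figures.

From N(t) = N₀·e^(rt): e^(r·3) = 53700/16900 = 3.1775.
r·3 = ln(3.1775) = 1.1561, so r = 1.1561/3 = 0.38537.

0.385 per hour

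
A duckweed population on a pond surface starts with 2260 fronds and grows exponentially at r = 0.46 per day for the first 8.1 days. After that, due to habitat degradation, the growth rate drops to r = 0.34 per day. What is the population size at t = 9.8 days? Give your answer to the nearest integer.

167229 fronds

Phase 1: N(8.1) = 2260·e^(0.46×8.1) = 2260·e^3.726 = 93818.8.
Phase 2 runs for 9.8 − 8.1 = 1.7 days at r = 0.34.
N(9.8) = 93818.8·e^(0.34×1.7) = 93818.8·e^0.578 = 167229.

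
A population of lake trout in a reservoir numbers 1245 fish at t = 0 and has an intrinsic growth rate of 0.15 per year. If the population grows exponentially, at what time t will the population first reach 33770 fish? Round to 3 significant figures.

22.0 years

Set N₀·e^(rt) = 33770: e^(0.15·t) = 33770/1245 = 27.124.
0.15·t = ln(27.124) = 3.3004, so t = 3.3004/0.15 = 22.003.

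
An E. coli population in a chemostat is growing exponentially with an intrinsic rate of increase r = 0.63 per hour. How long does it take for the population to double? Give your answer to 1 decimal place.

1.1 hours

Doubling time t_d = ln(2)/r = 0.6931/0.63 = 1.1002.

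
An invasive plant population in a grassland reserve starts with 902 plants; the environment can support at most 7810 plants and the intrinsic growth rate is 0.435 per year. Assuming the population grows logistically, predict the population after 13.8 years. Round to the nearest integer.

7665 plants

A = (K − N₀)/N₀ = (7810 − 902)/902 = 7.6585.
N(t) = K/(1 + A·e^(−rt)) = 7810/(1 + 7.6585×e^(−0.435×13.8)).
e^(−6.003) = 0.0024713; denominator = 1 + 7.6585×0.0024713 = 1.0189.
N = 7810/1.0189 = 7664.93.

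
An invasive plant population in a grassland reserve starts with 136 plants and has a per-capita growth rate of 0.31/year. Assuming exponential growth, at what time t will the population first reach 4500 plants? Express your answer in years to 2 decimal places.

Set N₀·e^(rt) = 4500: e^(0.31·t) = 4500/136 = 33.088.
0.31·t = ln(33.088) = 3.4992, so t = 3.4992/0.31 = 11.288.

11.29 years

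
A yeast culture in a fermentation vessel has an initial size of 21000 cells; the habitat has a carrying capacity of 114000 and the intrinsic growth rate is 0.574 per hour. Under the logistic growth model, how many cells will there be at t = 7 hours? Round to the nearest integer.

105588 cells

A = (K − N₀)/N₀ = (114000 − 21000)/21000 = 4.4286.
N(t) = K/(1 + A·e^(−rt)) = 114000/(1 + 4.4286×e^(−0.574×7)).
e^(−4.018) = 0.017989; denominator = 1 + 4.4286×0.017989 = 1.0797.
N = 114000/1.0797 = 105588.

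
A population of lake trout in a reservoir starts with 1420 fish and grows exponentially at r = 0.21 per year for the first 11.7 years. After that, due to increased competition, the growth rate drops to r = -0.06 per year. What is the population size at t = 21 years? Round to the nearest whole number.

Phase 1: N(11.7) = 1420·e^(0.21×11.7) = 1420·e^2.457 = 16571.
Phase 2 runs for 21 − 11.7 = 9.3 years at r = -0.06.
N(21) = 16571·e^(-0.06×9.3) = 16571·e^-0.558 = 9484.48.

9484 fish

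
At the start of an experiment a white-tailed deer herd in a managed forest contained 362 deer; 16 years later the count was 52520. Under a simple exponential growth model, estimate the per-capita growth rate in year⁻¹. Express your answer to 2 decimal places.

0.31 per year

From N(t) = N₀·e^(rt): e^(r·16) = 52520/362 = 145.08.
r·16 = ln(145.08) = 4.9773, so r = 4.9773/16 = 0.31108.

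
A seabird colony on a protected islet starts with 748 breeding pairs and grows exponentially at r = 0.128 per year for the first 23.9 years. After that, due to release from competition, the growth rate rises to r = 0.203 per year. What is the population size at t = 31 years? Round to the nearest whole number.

Phase 1: N(23.9) = 748·e^(0.128×23.9) = 748·e^3.059 = 15940.3.
Phase 2 runs for 31 − 23.9 = 7.1 years at r = 0.203.
N(31) = 15940.3·e^(0.203×7.1) = 15940.3·e^1.441 = 67366.5.

67366 breeding pairs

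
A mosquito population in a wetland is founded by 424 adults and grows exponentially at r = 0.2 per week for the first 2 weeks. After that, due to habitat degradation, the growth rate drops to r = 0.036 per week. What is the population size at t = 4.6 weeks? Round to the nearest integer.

695 adults

Phase 1: N(2) = 424·e^(0.2×2) = 424·e^0.4 = 632.534.
Phase 2 runs for 4.6 − 2 = 2.6 weeks at r = 0.036.
N(4.6) = 632.534·e^(0.036×2.6) = 632.534·e^0.0936 = 694.598.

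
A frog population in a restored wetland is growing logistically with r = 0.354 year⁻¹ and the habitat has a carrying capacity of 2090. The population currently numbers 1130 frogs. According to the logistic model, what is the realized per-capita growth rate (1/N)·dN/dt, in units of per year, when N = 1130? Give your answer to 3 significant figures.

(1/N)·dN/dt = r(1 − N/K) = 0.354 × (1 − 1130/2090).
= 0.354 × 0.45933 = 0.1626.

0.163 per year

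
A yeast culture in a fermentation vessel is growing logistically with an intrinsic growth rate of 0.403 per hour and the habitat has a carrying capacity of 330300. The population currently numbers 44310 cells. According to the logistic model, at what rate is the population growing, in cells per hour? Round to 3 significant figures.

dN/dt = rN(1 − N/K) = 0.403 × 44310 × (1 − 44310/330300).
1 − 44310/330300 = 0.86585; dN/dt = 0.403 × 44310 × 0.86585 = 15461.

15500 cells per hour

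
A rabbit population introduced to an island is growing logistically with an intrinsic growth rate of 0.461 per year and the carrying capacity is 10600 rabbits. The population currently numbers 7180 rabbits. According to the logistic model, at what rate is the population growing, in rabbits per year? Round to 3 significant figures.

dN/dt = rN(1 − N/K) = 0.461 × 7180 × (1 − 7180/10600).
1 − 7180/10600 = 0.32264; dN/dt = 0.461 × 7180 × 0.32264 = 1067.9.

1070 rabbits per year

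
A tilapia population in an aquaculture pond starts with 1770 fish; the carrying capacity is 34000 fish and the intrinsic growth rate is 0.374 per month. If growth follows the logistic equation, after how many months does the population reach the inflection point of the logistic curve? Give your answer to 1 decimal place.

Logistic growth is fastest at N = K/2 = 17000.
A = (K − N₀)/N₀ = 18.209. Set K/(1 + A·e^(−rt)) = K/2 → A·e^(−rt) = 1.
e^(−0.374t) = 1/18.209 = 0.0549178, so t = ln(18.209)/0.374 = 2.9019/0.374 = 7.7591.

7.8 months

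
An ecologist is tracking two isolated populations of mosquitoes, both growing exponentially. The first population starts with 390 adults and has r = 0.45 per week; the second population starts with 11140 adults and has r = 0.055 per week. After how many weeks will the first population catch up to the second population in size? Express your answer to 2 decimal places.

Set 390·e^(0.45t) = 11140·e^(0.055t).
e^((0.45 − 0.055)t) = 11140/390 → e^(0.395·t) = 28.564.
0.395·t = ln(28.564) = 3.3522, so t = 3.3522/0.395 = 8.4865.

8.49 weeks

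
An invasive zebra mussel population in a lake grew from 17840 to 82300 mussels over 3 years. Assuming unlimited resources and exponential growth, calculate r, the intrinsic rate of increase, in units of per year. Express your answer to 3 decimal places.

0.510 per year

From N(t) = N₀·e^(rt): e^(r·3) = 82300/17840 = 4.6132.
r·3 = ln(4.6132) = 1.5289, so r = 1.5289/3 = 0.50964.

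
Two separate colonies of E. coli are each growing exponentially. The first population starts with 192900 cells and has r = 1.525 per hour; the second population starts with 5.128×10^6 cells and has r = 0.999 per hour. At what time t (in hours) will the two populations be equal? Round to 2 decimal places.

6.24 hours

Set 192900·e^(1.525t) = 5.128×10^6·e^(0.999t).
e^((1.525 − 0.999)t) = 5.128×10^6/192900 → e^(0.526·t) = 26.584.
0.526·t = ln(26.584) = 3.2803, so t = 3.2803/0.526 = 6.2363.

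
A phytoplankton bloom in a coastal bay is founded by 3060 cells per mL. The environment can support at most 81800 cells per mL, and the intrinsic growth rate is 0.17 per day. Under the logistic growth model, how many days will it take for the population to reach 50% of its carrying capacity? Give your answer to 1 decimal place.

19.1 days

A = (K − N₀)/N₀ = (81800 − 3060)/3060 = 25.732.
Solve 81800/(1 + 25.732·e^(−0.17t)) = 40900: 1 + 25.732·e^(−0.17t) = 2, so e^(−0.17t) = 0.0388621.
−0.17·t = ln(0.0388621) = -3.2477, so t = 3.2477/0.17 = 19.104.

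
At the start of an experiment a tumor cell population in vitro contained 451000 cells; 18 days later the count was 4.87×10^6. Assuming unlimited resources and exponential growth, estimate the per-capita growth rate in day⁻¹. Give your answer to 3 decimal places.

0.132 per day

From N(t) = N₀·e^(rt): e^(r·18) = 4.87×10^6/451000 = 10.798.
r·18 = ln(10.798) = 2.3794, so r = 2.3794/18 = 0.13219.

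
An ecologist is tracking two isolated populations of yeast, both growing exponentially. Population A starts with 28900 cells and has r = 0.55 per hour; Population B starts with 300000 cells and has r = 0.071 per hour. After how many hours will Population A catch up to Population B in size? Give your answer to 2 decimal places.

Set 28900·e^(0.55t) = 300000·e^(0.071t).
e^((0.55 − 0.071)t) = 300000/28900 → e^(0.479·t) = 10.381.
0.479·t = ln(10.381) = 2.3399, so t = 2.3399/0.479 = 4.8851.

4.89 hours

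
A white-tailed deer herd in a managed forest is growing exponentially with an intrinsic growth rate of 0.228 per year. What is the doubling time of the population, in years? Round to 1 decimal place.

3.0 years

Doubling time t_d = ln(2)/r = 0.6931/0.228 = 3.0401.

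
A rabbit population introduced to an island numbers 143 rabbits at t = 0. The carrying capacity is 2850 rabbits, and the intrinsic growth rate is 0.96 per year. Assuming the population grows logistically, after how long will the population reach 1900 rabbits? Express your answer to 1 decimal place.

A = (K − N₀)/N₀ = (2850 − 143)/143 = 18.93.
Solve 2850/(1 + 18.93·e^(−0.96t)) = 1900: 1 + 18.93·e^(−0.96t) = 1.5, so e^(−0.96t) = 0.026413.
−0.96·t = ln(0.026413) = -3.6339, so t = 3.6339/0.96 = 3.7853.

3.8 years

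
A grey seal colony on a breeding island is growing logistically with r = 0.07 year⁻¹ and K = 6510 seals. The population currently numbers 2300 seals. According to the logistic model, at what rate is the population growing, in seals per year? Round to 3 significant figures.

104 seals per year

dN/dt = rN(1 − N/K) = 0.07 × 2300 × (1 − 2300/6510).
1 − 2300/6510 = 0.6467; dN/dt = 0.07 × 2300 × 0.6467 = 104.12.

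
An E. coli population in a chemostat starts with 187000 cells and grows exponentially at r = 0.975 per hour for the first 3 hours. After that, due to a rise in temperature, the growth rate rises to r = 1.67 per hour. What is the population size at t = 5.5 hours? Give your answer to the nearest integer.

Phase 1: N(3) = 187000·e^(0.975×3) = 187000·e^2.925 = 3.4846×10^6.
Phase 2 runs for 5.5 − 3 = 2.5 hours at r = 1.67.
N(5.5) = 3.4846×10^6·e^(1.67×2.5) = 3.4846×10^6·e^4.175 = 2.266378×10^8.

226637843 cells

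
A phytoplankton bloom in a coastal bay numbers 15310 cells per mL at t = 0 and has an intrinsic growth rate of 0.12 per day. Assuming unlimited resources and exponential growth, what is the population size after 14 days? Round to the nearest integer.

N(t) = N₀·e^(rt) = 15310 × e^(0.12×14) = 15310 × e^1.68.
e^1.68 ≈ 5.3656, so N ≈ 15310 × 5.3656 = 82146.7.

82147 cells per mL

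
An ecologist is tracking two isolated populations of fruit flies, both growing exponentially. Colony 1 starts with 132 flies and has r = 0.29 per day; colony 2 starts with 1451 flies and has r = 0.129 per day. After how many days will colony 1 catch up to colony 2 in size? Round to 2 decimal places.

Set 132·e^(0.29t) = 1451·e^(0.129t).
e^((0.29 − 0.129)t) = 1451/132 → e^(0.161·t) = 10.992.
0.161·t = ln(10.992) = 2.3972, so t = 2.3972/0.161 = 14.889.

14.89 days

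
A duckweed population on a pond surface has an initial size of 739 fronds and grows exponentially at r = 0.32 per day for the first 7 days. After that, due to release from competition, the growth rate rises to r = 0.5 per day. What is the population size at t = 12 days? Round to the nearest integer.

Phase 1: N(7) = 739·e^(0.32×7) = 739·e^2.24 = 6941.67.
Phase 2 runs for 12 − 7 = 5 days at r = 0.5.
N(12) = 6941.67·e^(0.5×5) = 6941.67·e^2.5 = 84566.9.

84567 fronds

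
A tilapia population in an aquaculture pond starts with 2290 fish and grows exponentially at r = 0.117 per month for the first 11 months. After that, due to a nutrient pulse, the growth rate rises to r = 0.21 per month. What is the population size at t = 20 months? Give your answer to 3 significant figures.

54900 fish

Phase 1: N(11) = 2290·e^(0.117×11) = 2290·e^1.287 = 8294.16.
Phase 2 runs for 20 − 11 = 9 months at r = 0.21.
N(20) = 8294.16·e^(0.21×9) = 8294.16·e^1.89 = 54902.1.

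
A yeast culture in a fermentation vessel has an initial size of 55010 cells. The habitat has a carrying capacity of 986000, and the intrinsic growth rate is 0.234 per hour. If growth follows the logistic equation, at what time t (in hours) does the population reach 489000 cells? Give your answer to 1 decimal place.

A = (K − N₀)/N₀ = (986000 − 55010)/55010 = 16.924.
Solve 986000/(1 + 16.924·e^(−0.234t)) = 489000: 1 + 16.924·e^(−0.234t) = 2.0164, so e^(−0.234t) = 0.0600543.
−0.234·t = ln(0.0600543) = -2.8125, so t = 2.8125/0.234 = 12.019.

12.0 hours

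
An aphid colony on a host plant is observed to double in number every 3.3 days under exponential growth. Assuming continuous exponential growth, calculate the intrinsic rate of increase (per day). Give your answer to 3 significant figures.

0.210 per day

r = ln(2)/t_d = 0.6931/3.3 = 0.21004.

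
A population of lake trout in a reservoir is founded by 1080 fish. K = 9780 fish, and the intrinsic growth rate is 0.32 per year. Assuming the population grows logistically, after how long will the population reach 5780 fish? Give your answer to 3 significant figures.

7.67 years

A = (K − N₀)/N₀ = (9780 − 1080)/1080 = 8.0556.
Solve 9780/(1 + 8.0556·e^(−0.32t)) = 5780: 1 + 8.0556·e^(−0.32t) = 1.692, so e^(−0.32t) = 0.0859086.
−0.32·t = ln(0.0859086) = -2.4545, so t = 2.4545/0.32 = 7.6702.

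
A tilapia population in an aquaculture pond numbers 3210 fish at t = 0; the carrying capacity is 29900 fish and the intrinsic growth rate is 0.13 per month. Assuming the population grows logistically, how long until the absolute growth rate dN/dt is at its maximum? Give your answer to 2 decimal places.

16.29 months

Logistic growth is fastest at N = K/2 = 14950.
A = (K − N₀)/N₀ = 8.3146. Set K/(1 + A·e^(−rt)) = K/2 → A·e^(−rt) = 1.
e^(−0.13t) = 1/8.3146 = 0.12027, so t = ln(8.3146)/0.13 = 2.118/0.13 = 16.292.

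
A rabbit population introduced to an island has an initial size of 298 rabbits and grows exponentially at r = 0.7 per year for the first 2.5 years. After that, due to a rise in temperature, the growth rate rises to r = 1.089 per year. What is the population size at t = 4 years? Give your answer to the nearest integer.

8783 rabbits

Phase 1: N(2.5) = 298·e^(0.7×2.5) = 298·e^1.75 = 1714.87.
Phase 2 runs for 4 − 2.5 = 1.5 years at r = 1.089.
N(4) = 1714.87·e^(1.089×1.5) = 1714.87·e^1.633 = 8783.18.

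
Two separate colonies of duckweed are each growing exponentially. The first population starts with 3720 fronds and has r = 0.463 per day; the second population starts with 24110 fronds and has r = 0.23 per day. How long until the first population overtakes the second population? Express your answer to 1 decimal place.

Set 3720·e^(0.463t) = 24110·e^(0.23t).
e^((0.463 − 0.23)t) = 24110/3720 → e^(0.233·t) = 6.4812.
0.233·t = ln(6.4812) = 1.8689, so t = 1.8689/0.233 = 8.021.

8.0 days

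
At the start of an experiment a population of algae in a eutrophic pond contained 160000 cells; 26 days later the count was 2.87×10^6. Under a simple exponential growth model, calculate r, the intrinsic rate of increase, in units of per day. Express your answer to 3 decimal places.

0.111 per day

From N(t) = N₀·e^(rt): e^(r·26) = 2.87×10^6/160000 = 17.938.
r·26 = ln(17.938) = 2.8869, so r = 2.8869/26 = 0.11103.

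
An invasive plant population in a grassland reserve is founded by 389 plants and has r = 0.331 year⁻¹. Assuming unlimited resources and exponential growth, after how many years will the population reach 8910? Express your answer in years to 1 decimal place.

Set N₀·e^(rt) = 8910: e^(0.331·t) = 8910/389 = 22.905.
0.331·t = ln(22.905) = 3.1314, so t = 3.1314/0.331 = 9.4603.

9.5 years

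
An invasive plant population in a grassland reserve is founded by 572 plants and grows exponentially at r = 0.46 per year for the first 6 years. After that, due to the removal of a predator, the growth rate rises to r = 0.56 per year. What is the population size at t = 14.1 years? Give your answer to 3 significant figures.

843000 plants

Phase 1: N(6) = 572·e^(0.46×6) = 572·e^2.76 = 9037.51.
Phase 2 runs for 14.1 − 6 = 8.1 years at r = 0.56.
N(14.1) = 9037.51·e^(0.56×8.1) = 9037.51·e^4.536 = 843351.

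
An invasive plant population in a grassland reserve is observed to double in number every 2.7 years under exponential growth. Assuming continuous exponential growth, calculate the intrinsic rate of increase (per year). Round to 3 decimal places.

0.257 per year

r = ln(2)/t_d = 0.6931/2.7 = 0.25672.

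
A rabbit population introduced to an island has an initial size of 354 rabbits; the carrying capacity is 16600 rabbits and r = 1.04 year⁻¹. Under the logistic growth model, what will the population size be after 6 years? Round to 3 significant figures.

15200 rabbits

A = (K − N₀)/N₀ = (16600 − 354)/354 = 45.893.
N(t) = K/(1 + A·e^(−rt)) = 16600/(1 + 45.893×e^(−1.04×6)).
e^(−6.24) = 0.0019499; denominator = 1 + 45.893×0.0019499 = 1.0895.
N = 16600/1.0895 = 15236.6.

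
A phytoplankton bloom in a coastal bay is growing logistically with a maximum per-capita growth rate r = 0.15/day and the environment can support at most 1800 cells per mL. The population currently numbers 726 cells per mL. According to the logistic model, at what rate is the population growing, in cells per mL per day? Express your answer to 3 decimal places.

64.977 cells per mL per day

dN/dt = rN(1 − N/K) = 0.15 × 726 × (1 − 726/1800).
1 − 726/1800 = 0.59667; dN/dt = 0.15 × 726 × 0.59667 = 64.977.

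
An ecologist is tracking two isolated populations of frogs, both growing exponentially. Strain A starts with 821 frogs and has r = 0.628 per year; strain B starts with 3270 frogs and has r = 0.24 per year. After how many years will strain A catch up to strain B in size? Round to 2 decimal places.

3.56 years

Set 821·e^(0.628t) = 3270·e^(0.24t).
e^((0.628 − 0.24)t) = 3270/821 → e^(0.388·t) = 3.9829.
0.388·t = ln(3.9829) = 1.382, so t = 1.382/0.388 = 3.5619.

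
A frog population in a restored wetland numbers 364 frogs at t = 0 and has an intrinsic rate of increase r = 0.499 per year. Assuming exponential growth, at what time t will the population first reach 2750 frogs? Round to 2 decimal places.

4.05 years

Set N₀·e^(rt) = 2750: e^(0.499·t) = 2750/364 = 7.5549.
0.499·t = ln(7.5549) = 2.0222, so t = 2.0222/0.499 = 4.0525.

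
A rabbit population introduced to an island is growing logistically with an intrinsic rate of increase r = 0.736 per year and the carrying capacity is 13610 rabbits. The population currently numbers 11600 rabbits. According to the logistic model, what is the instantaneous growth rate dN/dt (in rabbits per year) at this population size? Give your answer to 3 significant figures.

1260 rabbits per year

dN/dt = rN(1 − N/K) = 0.736 × 11600 × (1 − 11600/13610).
1 − 11600/13610 = 0.14769; dN/dt = 0.736 × 11600 × 0.14769 = 1260.9.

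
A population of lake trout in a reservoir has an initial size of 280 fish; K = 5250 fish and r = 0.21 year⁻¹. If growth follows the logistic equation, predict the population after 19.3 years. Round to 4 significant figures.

4013 fish

A = (K − N₀)/N₀ = (5250 − 280)/280 = 17.75.
N(t) = K/(1 + A·e^(−rt)) = 5250/(1 + 17.75×e^(−0.21×19.3)).
e^(−4.053) = 0.01737; denominator = 1 + 17.75×0.01737 = 1.3083.
N = 5250/1.3083 = 4012.78.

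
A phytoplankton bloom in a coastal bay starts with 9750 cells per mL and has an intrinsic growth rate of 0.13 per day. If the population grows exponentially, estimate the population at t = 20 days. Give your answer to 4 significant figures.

131300 cells per mL

N(t) = N₀·e^(rt) = 9750 × e^(0.13×20) = 9750 × e^2.6.
e^2.6 ≈ 13.464, so N ≈ 9750 × 13.464 = 131271.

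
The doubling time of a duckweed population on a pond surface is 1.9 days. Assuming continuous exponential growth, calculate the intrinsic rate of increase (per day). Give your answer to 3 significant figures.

r = ln(2)/t_d = 0.6931/1.9 = 0.36481.

0.365 per day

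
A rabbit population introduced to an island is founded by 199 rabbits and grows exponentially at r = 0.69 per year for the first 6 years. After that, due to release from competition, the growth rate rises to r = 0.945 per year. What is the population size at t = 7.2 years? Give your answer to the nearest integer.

Phase 1: N(6) = 199·e^(0.69×6) = 199·e^4.14 = 12497.8.
Phase 2 runs for 7.2 − 6 = 1.2 years at r = 0.945.
N(7.2) = 12497.8·e^(0.945×1.2) = 12497.8·e^1.134 = 38843.8.

38844 rabbits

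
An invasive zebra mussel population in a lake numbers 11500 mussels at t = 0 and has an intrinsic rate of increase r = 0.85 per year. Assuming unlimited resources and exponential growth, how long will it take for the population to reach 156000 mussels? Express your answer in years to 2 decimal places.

Set N₀·e^(rt) = 156000: e^(0.85·t) = 156000/11500 = 13.565.
0.85·t = ln(13.565) = 2.6075, so t = 2.6075/0.85 = 3.0677.

3.07 years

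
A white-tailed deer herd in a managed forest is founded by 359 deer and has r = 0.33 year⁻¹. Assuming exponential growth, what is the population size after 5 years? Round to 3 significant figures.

1870 deer

N(t) = N₀·e^(rt) = 359 × e^(0.33×5) = 359 × e^1.65.
e^1.65 ≈ 5.207, so N ≈ 359 × 5.207 = 1869.31.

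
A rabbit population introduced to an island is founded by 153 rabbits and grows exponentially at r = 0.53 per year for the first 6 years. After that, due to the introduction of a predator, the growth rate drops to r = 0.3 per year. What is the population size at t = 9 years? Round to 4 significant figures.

Phase 1: N(6) = 153·e^(0.53×6) = 153·e^3.18 = 3679.15.
Phase 2 runs for 9 − 6 = 3 years at r = 0.3.
N(9) = 3679.15·e^(0.3×3) = 3679.15·e^0.9 = 9049.26.

9049 rabbits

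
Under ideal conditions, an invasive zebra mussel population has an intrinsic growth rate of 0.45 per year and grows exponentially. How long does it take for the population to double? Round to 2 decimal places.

1.54 years

Doubling time t_d = ln(2)/r = 0.6931/0.45 = 1.5403.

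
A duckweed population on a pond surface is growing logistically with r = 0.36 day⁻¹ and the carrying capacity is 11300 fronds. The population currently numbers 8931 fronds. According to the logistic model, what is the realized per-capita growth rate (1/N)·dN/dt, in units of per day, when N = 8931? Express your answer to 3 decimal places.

0.075 per day

(1/N)·dN/dt = r(1 − N/K) = 0.36 × (1 − 8931/11300).
= 0.36 × 0.20965 = 0.075473.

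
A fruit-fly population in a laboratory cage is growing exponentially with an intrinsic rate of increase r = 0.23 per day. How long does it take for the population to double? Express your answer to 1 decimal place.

Doubling time t_d = ln(2)/r = 0.6931/0.23 = 3.0137.

3.0 days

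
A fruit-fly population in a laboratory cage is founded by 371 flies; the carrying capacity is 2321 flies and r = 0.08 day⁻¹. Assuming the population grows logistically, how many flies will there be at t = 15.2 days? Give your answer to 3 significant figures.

907 flies

A = (K − N₀)/N₀ = (2321 − 371)/371 = 5.2561.
N(t) = K/(1 + A·e^(−rt)) = 2321/(1 + 5.2561×e^(−0.08×15.2)).
e^(−1.216) = 0.29641; denominator = 1 + 5.2561×0.29641 = 2.558.
N = 2321/2.558 = 907.361.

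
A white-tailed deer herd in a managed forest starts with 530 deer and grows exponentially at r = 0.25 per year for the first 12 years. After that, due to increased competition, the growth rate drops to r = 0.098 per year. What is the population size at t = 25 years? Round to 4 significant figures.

Phase 1: N(12) = 530·e^(0.25×12) = 530·e^3 = 10645.3.
Phase 2 runs for 25 − 12 = 13 years at r = 0.098.
N(25) = 10645.3·e^(0.098×13) = 10645.3·e^1.274 = 38058.4.

38060 deer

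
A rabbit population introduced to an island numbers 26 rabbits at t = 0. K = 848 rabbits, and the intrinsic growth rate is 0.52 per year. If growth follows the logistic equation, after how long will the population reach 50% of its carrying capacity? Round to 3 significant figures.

6.64 years

A = (K − N₀)/N₀ = (848 − 26)/26 = 31.615.
Solve 848/(1 + 31.615·e^(−0.52t)) = 424: 1 + 31.615·e^(−0.52t) = 2, so e^(−0.52t) = 0.0316302.
−0.52·t = ln(0.0316302) = -3.4536, so t = 3.4536/0.52 = 6.6416.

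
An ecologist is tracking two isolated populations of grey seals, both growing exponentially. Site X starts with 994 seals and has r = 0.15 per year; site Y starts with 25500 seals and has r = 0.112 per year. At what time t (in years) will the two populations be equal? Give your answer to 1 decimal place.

Set 994·e^(0.15t) = 25500·e^(0.112t).
e^((0.15 − 0.112)t) = 25500/994 → e^(0.038·t) = 25.654.
0.038·t = ln(25.654) = 3.2447, so t = 3.2447/0.038 = 85.387.

85.4 years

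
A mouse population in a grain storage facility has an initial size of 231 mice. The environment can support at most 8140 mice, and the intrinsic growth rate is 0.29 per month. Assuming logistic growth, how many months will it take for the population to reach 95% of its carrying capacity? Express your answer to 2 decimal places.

A = (K − N₀)/N₀ = (8140 − 231)/231 = 34.238.
Solve 8140/(1 + 34.238·e^(−0.29t)) = 7733: 1 + 34.238·e^(−0.29t) = 1.0526, so e^(−0.29t) = 0.00153722.
−0.29·t = ln(0.00153722) = -6.4778, so t = 6.4778/0.29 = 22.337.

22.34 months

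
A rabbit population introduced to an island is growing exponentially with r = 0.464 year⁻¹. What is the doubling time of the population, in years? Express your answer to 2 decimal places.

Doubling time t_d = ln(2)/r = 0.6931/0.464 = 1.4939.

1.49 years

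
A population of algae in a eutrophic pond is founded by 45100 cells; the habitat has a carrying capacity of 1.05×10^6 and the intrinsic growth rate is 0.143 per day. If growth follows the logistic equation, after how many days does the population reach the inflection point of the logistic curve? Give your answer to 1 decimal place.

21.7 days

Logistic growth is fastest at N = K/2 = 525000.
A = (K − N₀)/N₀ = 22.282. Set K/(1 + A·e^(−rt)) = K/2 → A·e^(−rt) = 1.
e^(−0.143t) = 1/22.282 = 0.0448801, so t = ln(22.282)/0.143 = 3.1038/0.143 = 21.705.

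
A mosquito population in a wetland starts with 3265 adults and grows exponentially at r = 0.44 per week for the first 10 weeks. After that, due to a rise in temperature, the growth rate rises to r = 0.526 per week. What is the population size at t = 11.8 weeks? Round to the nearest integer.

Phase 1: N(10) = 3265·e^(0.44×10) = 3265·e^4.4 = 265937.
Phase 2 runs for 11.8 − 10 = 1.8 weeks at r = 0.526.
N(11.8) = 265937·e^(0.526×1.8) = 265937·e^0.9468 = 685439.

685439 adults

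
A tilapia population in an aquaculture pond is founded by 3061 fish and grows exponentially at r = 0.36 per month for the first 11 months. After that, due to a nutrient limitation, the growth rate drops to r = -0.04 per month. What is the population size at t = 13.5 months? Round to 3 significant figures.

145000 fish

Phase 1: N(11) = 3061·e^(0.36×11) = 3061·e^3.96 = 160572.
Phase 2 runs for 13.5 − 11 = 2.5 months at r = -0.04.
N(13.5) = 160572·e^(-0.04×2.5) = 160572·e^-0.1 = 145291.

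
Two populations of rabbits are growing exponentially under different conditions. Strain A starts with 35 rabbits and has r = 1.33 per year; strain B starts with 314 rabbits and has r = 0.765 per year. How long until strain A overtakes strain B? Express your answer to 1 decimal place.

Set 35·e^(1.33t) = 314·e^(0.765t).
e^((1.33 − 0.765)t) = 314/35 → e^(0.565·t) = 8.9714.
0.565·t = ln(8.9714) = 2.194, so t = 2.194/0.565 = 3.8833.

3.9 years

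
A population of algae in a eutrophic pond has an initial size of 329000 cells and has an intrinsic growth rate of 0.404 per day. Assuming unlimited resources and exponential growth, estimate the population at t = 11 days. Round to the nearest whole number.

N(t) = N₀·e^(rt) = 329000 × e^(0.404×11) = 329000 × e^4.444.
e^4.444 ≈ 85.115, so N ≈ 329000 × 85.115 = 2.800274×10^7.

28002743 cells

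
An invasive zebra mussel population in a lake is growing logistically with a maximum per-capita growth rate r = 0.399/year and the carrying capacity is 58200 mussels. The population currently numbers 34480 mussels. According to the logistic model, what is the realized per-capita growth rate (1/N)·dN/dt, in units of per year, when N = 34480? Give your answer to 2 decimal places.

0.16 per year

(1/N)·dN/dt = r(1 − N/K) = 0.399 × (1 − 34480/58200).
= 0.399 × 0.40756 = 0.16262.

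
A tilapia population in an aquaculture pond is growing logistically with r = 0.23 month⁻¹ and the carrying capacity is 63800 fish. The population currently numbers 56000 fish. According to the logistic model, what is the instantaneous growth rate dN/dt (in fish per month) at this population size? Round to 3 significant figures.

1570 fish per month

dN/dt = rN(1 − N/K) = 0.23 × 56000 × (1 − 56000/63800).
1 − 56000/63800 = 0.12226; dN/dt = 0.23 × 56000 × 0.12226 = 1574.7.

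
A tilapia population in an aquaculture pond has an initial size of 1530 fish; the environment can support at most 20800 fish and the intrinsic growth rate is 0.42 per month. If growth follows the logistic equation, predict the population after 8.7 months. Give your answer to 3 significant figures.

15700 fish

A = (K − N₀)/N₀ = (20800 − 1530)/1530 = 12.595.
N(t) = K/(1 + A·e^(−rt)) = 20800/(1 + 12.595×e^(−0.42×8.7)).
e^(−3.654) = 0.025887; denominator = 1 + 12.595×0.025887 = 1.326.
N = 20800/1.326 = 15685.7.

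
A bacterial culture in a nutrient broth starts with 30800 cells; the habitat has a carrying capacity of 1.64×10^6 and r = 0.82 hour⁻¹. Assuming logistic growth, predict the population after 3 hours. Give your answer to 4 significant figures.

300200 cells

A = (K − N₀)/N₀ = (1.64×10^6 − 30800)/30800 = 52.247.
N(t) = K/(1 + A·e^(−rt)) = 1.64×10^6/(1 + 52.247×e^(−0.82×3)).
e^(−2.46) = 0.085435; denominator = 1 + 52.247×0.085435 = 5.4637.
N = 1.64×10^6/5.4637 = 300163.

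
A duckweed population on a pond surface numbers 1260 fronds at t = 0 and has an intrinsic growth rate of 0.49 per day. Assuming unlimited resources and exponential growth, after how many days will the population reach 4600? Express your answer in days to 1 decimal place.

2.6 days

Set N₀·e^(rt) = 4600: e^(0.49·t) = 4600/1260 = 3.6508.
0.49·t = ln(3.6508) = 1.2949, so t = 1.2949/0.49 = 2.6427.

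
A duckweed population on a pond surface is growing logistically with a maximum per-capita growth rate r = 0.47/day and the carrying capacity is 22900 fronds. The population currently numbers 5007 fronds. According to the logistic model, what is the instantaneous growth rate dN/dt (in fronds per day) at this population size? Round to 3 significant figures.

dN/dt = rN(1 − N/K) = 0.47 × 5007 × (1 − 5007/22900).
1 − 5007/22900 = 0.78135; dN/dt = 0.47 × 5007 × 0.78135 = 1838.8.

1840 fronds per day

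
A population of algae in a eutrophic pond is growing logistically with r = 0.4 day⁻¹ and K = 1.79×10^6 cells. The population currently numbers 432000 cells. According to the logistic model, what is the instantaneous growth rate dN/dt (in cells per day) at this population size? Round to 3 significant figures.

131000 cells per day

dN/dt = rN(1 − N/K) = 0.4 × 432000 × (1 − 432000/1.79×10^6).
1 − 432000/1.79×10^6 = 0.75866; dN/dt = 0.4 × 432000 × 0.75866 = 1.31096×10^5.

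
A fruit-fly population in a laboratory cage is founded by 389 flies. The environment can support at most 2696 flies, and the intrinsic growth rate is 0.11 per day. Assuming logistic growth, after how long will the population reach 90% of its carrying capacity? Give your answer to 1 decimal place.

A = (K − N₀)/N₀ = (2696 − 389)/389 = 5.9306.
Solve 2696/(1 + 5.9306·e^(−0.11t)) = 2426.4: 1 + 5.9306·e^(−0.11t) = 1.1111, so e^(−0.11t) = 0.0187353.
−0.11·t = ln(0.0187353) = -3.9773, so t = 3.9773/0.11 = 36.158.

36.2 days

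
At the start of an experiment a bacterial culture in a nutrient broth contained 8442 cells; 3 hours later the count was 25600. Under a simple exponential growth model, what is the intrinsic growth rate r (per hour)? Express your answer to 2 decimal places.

From N(t) = N₀·e^(rt): e^(r·3) = 25600/8442 = 3.0325.
r·3 = ln(3.0325) = 1.1094, so r = 1.1094/3 = 0.36979.

0.37 per hour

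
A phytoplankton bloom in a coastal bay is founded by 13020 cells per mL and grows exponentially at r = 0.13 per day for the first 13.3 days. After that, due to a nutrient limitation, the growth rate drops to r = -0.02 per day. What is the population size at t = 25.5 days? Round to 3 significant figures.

57500 cells per mL

Phase 1: N(13.3) = 13020·e^(0.13×13.3) = 13020·e^1.729 = 73367.9.
Phase 2 runs for 25.5 − 13.3 = 12.2 days at r = -0.02.
N(25.5) = 73367.9·e^(-0.02×12.2) = 73367.9·e^-0.244 = 57482.8.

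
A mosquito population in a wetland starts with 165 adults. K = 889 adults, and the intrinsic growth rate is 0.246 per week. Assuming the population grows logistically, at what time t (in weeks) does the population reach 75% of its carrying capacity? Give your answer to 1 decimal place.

A = (K − N₀)/N₀ = (889 − 165)/165 = 4.3879.
Solve 889/(1 + 4.3879·e^(−0.246t)) = 666.75: 1 + 4.3879·e^(−0.246t) = 1.3333, so e^(−0.246t) = 0.0759669.
−0.246·t = ln(0.0759669) = -2.5775, so t = 2.5775/0.246 = 10.477.

10.5 weeks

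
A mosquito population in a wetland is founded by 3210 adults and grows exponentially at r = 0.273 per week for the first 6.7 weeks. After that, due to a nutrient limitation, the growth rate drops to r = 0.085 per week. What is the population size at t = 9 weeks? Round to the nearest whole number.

24310 adults

Phase 1: N(6.7) = 3210·e^(0.273×6.7) = 3210·e^1.829 = 19992.8.
Phase 2 runs for 9 − 6.7 = 2.3 weeks at r = 0.085.
N(9) = 19992.8·e^(0.085×2.3) = 19992.8·e^0.1955 = 24309.6.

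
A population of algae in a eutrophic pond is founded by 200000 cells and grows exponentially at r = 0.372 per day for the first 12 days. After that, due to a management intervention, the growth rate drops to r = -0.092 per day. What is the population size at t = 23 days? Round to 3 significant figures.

6310000 cells

Phase 1: N(12) = 200000·e^(0.372×12) = 200000·e^4.464 = 1.736683×10^7.
Phase 2 runs for 23 − 12 = 11 days at r = -0.092.
N(23) = 1.736683×10^7·e^(-0.092×11) = 1.736683×10^7·e^-1.012 = 6.312691×10^6.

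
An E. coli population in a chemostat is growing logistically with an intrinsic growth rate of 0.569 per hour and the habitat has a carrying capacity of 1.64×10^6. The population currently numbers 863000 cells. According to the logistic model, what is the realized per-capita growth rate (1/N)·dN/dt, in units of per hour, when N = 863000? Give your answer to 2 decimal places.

(1/N)·dN/dt = r(1 − N/K) = 0.569 × (1 − 863000/1.64×10^6).
= 0.569 × 0.47378 = 0.26958.

0.27 per hour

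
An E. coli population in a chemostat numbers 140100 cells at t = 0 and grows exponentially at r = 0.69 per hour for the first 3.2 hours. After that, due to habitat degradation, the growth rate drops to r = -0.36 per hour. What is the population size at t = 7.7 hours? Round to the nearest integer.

252234 cells

Phase 1: N(3.2) = 140100·e^(0.69×3.2) = 140100·e^2.208 = 1.27456×10^6.
Phase 2 runs for 7.7 − 3.2 = 4.5 hours at r = -0.36.
N(7.7) = 1.27456×10^6·e^(-0.36×4.5) = 1.27456×10^6·e^-1.62 = 252234.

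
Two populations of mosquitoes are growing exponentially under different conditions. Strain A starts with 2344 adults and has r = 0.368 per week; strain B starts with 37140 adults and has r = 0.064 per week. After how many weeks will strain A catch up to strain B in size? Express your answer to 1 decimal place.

9.1 weeks

Set 2344·e^(0.368t) = 37140·e^(0.064t).
e^((0.368 − 0.064)t) = 37140/2344 → e^(0.304·t) = 15.845.
0.304·t = ln(15.845) = 2.7628, so t = 2.7628/0.304 = 9.0883.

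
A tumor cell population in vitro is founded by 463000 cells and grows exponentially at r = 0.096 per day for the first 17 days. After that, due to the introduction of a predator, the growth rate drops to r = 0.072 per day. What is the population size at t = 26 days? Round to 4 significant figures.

4527000 cells

Phase 1: N(17) = 463000·e^(0.096×17) = 463000·e^1.632 = 2.367825×10^6.
Phase 2 runs for 26 − 17 = 9 days at r = 0.072.
N(26) = 2.367825×10^6·e^(0.072×9) = 2.367825×10^6·e^0.648 = 4.526603×10^6.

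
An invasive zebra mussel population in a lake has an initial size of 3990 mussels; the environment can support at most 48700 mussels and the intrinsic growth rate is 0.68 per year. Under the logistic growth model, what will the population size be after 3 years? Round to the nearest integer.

A = (K − N₀)/N₀ = (48700 − 3990)/3990 = 11.206.
N(t) = K/(1 + A·e^(−rt)) = 48700/(1 + 11.206×e^(−0.68×3)).
e^(−2.04) = 0.13003; denominator = 1 + 11.206×0.13003 = 2.457.
N = 48700/2.457 = 19820.6.

19821 mussels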